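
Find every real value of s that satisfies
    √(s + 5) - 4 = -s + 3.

s = 4

Isolate the radical: √(s + 5) = -s + 7.
Square both sides: s + 5 = (-s + 7)².
Expand and rearrange: s² - 15s + 44 = 0.
Solving gives s = 11 or s = 4.
Check each candidate in the original equation:
  s = 11: √(16) = 4, while -s + 7 = -4 — extraneous.
  s = 4: √(9) = 3, while -s + 7 = 3 — valid.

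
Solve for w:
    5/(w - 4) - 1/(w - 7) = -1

Multiply both sides by (w - 4)(w - 7):
5(w - 7) - (w - 4) = -(w - 4)(w - 7).
Expand and collect terms: -w² + 7w + 3 = 0.
By the quadratic formula, w = (-7 ± √61) / -2, so w ≈ -0.4051 or w ≈ 7.4051.
Neither value makes a denominator zero (w ≠ 4, w ≠ 7), so both are valid.

w = -0.4051 or w = 7.4051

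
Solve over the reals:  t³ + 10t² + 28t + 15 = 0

t = -5 or t = -4.3028 or t = -0.6972

Possible rational roots are divisors of 15. Testing t = -5 gives 0, so (t + 5) is a factor.
Divide: t³ + 10t² + 28t + 15 = (t + 5)(t² + 5t + 3).
Apply the quadratic formula to t² + 5t + 3 = 0: t = (-5 ± √13)/2, i.e. t ≈ -0.6972 or t ≈ -4.3028.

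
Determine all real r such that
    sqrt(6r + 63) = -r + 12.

r = 3

Square both sides: 6r + 63 = (-r + 12)^2.
Expand and rearrange: r^2 - 30r + 81 = 0.
Solving gives r = 27 or r = 3.
Check each candidate in the original equation:
  r = 27: sqrt(225) = 15, while -r + 12 = -15 — extraneous.
  r = 3: sqrt(81) = 9, while -r + 12 = 9 — valid.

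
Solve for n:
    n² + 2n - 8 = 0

Factor: (n + 4)(n - 2) = 0.
So n = -4 or n = 2.

n = -4 or n = 2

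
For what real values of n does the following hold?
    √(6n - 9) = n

n = 3

Square both sides: 6n - 9 = (n)².
Expand and rearrange: n² - 6n + 9 = 0.
This gives the repeated root n = 3.
Check in the original equation:
  n = 3: √(9) = 3, while n = 3 — valid.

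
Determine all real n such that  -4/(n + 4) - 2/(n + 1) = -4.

Multiply both sides by (n + 4)(n + 1):
-4(n + 1) - 2(n + 4) = -4(n + 4)(n + 1).
Expand and collect terms: -4n^2 - 14n - 4 = 0.
By the quadratic formula, n = (14 +/- sqrt(132)) / -8, so n ~= -3.1861 or n ~= -0.3139.
Neither value makes a denominator zero (n != -4, n != -1), so both are valid.

n = -3.1861 or n = -0.3139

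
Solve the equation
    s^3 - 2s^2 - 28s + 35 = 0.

Possible rational roots are divisors of 35. Testing s = -5 gives 0, so (s + 5) is a factor.
Divide: s^3 - 2s^2 - 28s + 35 = (s + 5)(s^2 - 7s + 7).
Apply the quadratic formula to s^2 - 7s + 7 = 0: s = (7 +/- sqrt(21))/2, i.e. s ~= 5.7913 or s ~= 1.2087.

s = -5 or s = 1.2087 or s = 5.7913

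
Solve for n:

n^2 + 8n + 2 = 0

Discriminant: (8)^2 - 4*1*2 = 56.
Quadratic formula: n = (-8 +/- sqrt(56)) / 2.
So n = -4 + sqrt(14) ~= -0.2583 or n = -4 - sqrt(14) ~= -7.7417.

n = -7.7417 or n = -0.2583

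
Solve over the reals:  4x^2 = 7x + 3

x = -0.3561 or x = 2.1061

Rearrange to standard form: 4x^2 - 7x - 3 = 0.
Discriminant: (-7)^2 - 4*4*(-3) = 97.
Quadratic formula: x = (7 +/- sqrt(97)) / 8.
So x = 7/8 + sqrt(97)/8 ~= 2.1061 or x = 7/8 - sqrt(97)/8 ~= -0.3561.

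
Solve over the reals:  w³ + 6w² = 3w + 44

Rearrange: w³ + 6w² - 3w - 44 = 0.
Possible rational roots are divisors of -44. Testing w = -4 gives 0, so (w + 4) is a factor.
Divide: w³ + 6w² - 3w - 44 = (w + 4)(w² + 2w - 11).
Apply the quadratic formula to w² + 2w - 11 = 0: w = (-2 ± √48)/2, i.e. w ≈ 2.4641 or w ≈ -4.4641.

w = -4.4641 or w = -4 or w = 2.4641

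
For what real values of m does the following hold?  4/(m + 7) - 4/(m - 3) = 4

Multiply both sides by (m + 7)(m - 3):
4(m - 3) - 4(m + 7) = 4(m + 7)(m - 3).
Expand and collect terms: 4m^2 + 16m - 44 = 0.
By the quadratic formula, m = (-16 +/- sqrt(960)) / 8, so m ~= 1.873 or m ~= -5.873.
Neither value makes a denominator zero (m != -7, m != 3), so both are valid.

m = -5.873 or m = 1.873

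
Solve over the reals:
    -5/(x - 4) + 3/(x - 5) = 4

x = 3.1044 or x = 5.3956

Multiply both sides by (x - 4)(x - 5):
-5(x - 5) + 3(x - 4) = 4(x - 4)(x - 5).
Expand and collect terms: 4x² - 34x + 67 = 0.
By the quadratic formula, x = (34 ± √84) / 8, so x ≈ 5.3956 or x ≈ 3.1044.
Neither value makes a denominator zero (x ≠ 4, x ≠ 5), so both are valid.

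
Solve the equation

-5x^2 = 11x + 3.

x = -1.881 or x = -0.319

Rearrange to standard form: -5x^2 - 11x - 3 = 0.
Discriminant: (-11)^2 - 4*(-5)*(-3) = 61.
Quadratic formula: x = (11 +/- sqrt(61)) / (-10).
So x = -11/10 - sqrt(61)/10 ~= -1.881 or x = -11/10 + sqrt(61)/10 ~= -0.319.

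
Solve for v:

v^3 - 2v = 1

Rearrange: v^3 - 2v - 1 = 0.
Possible rational roots are divisors of -1. Testing v = -1 gives 0, so (v + 1) is a factor.
Divide: v^3 - 2v - 1 = (v + 1)(v^2 - v - 1).
Apply the quadratic formula to v^2 - v - 1 = 0: v = (1 +/- sqrt(5))/2, i.e. v ~= 1.618 or v ~= -0.618.

v = -1 or v = -0.618 or v = 1.618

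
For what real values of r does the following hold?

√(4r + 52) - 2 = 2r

Isolate the radical: √(4r + 52) = 2r + 2.
Square both sides: 4r + 52 = (2r + 2)².
Expand and rearrange: 4r² + 4r - 48 = 0.
Solving gives r = 3 or r = -4.
Check each candidate in the original equation:
  r = 3: √(64) = 8, while 2r + 2 = 8 — valid.
  r = -4: √(36) = 6, while 2r + 2 = -6 — extraneous.

r = 3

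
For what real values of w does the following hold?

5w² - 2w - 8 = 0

w = -1.0806 or w = 1.4806

Discriminant: (-2)² − 4·5·(-8) = 164.
Quadratic formula: w = (2 ± √164) / 10.
So w = 1/5 + √(41)/5 ≈ 1.4806 or w = 1/5 - √(41)/5 ≈ -1.0806.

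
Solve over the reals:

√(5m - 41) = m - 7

m = 9 or m = 10

Square both sides: 5m - 41 = (m - 7)².
Expand and rearrange: m² - 19m + 90 = 0.
Solving gives m = 10 or m = 9.
Check each candidate in the original equation:
  m = 10: √(9) = 3, while m - 7 = 3 — valid.
  m = 9: √(4) = 2, while m - 7 = 2 — valid.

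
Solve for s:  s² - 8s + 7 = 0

Factor: (s - 7)(s - 1) = 0.
So s = 7 or s = 1.

s = 1 or s = 7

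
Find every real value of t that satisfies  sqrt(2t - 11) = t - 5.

t = 6

Square both sides: 2t - 11 = (t - 5)^2.
Expand and rearrange: t^2 - 12t + 36 = 0.
This gives the repeated root t = 6.
Check in the original equation:
  t = 6: sqrt(1) = 1, while t - 5 = 1 — valid.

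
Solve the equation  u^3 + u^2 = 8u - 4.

u = -3.5616 or u = 0.5616 or u = 2

Rearrange: u^3 + u^2 - 8u + 4 = 0.
Possible rational roots are divisors of 4. Testing u = 2 gives 0, so (u - 2) is a factor.
Divide: u^3 + u^2 - 8u + 4 = (u - 2)(u^2 + 3u - 2).
Apply the quadratic formula to u^2 + 3u - 2 = 0: u = (-3 +/- sqrt(17))/2, i.e. u ~= 0.5616 or u ~= -3.5616.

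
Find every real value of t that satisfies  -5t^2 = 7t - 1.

Rearrange to standard form: -5t^2 - 7t + 1 = 0.
Discriminant: (-7)^2 - 4*(-5)*1 = 69.
Quadratic formula: t = (7 +/- sqrt(69)) / (-10).
So t = -sqrt(69)/10 - 7/10 ~= -1.5307 or t = -7/10 + sqrt(69)/10 ~= 0.1307.

t = -1.5307 or t = 0.1307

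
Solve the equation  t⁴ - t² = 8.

Let u = t². The equation becomes u² - u - 8 = 0.
By the quadratic formula, u = 1/2 + √(33)/2 or u = 1/2 - √(33)/2.
t² = 1/2 + √(33)/2 gives t = ±√(1/2 + √(33)/2) ≈ ±1.8364.
t² = 1/2 - √(33)/2 < 0 has no real solution.

t = -1.8364 or t = 1.8364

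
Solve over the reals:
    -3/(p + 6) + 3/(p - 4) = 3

Multiply both sides by (p + 6)(p - 4):
-3(p - 4) + 3(p + 6) = 3(p + 6)(p - 4).
Expand and collect terms: 3p² + 6p - 102 = 0.
By the quadratic formula, p = (-6 ± √1260) / 6, so p ≈ 4.9161 or p ≈ -6.9161.
Neither value makes a denominator zero (p ≠ -6, p ≠ 4), so both are valid.

p = -6.9161 or p = 4.9161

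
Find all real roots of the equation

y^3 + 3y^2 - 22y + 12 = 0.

y = -6.6056 or y = 0.6056 or y = 3

Possible rational roots are divisors of 12. Testing y = 3 gives 0, so (y - 3) is a factor.
Divide: y^3 + 3y^2 - 22y + 12 = (y - 3)(y^2 + 6y - 4).
Apply the quadratic formula to y^2 + 6y - 4 = 0: y = (-6 +/- sqrt(52))/2, i.e. y ~= 0.6056 or y ~= -6.6056.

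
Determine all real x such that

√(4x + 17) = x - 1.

Square both sides: 4x + 17 = (x - 1)².
Expand and rearrange: x² - 6x - 16 = 0.
Solving gives x = 8 or x = -2.
Check each candidate in the original equation:
  x = 8: √(49) = 7, while x - 1 = 7 — valid.
  x = -2: √(9) = 3, while x - 1 = -3 — extraneous.

x = 8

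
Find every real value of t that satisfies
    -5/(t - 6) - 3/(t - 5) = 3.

Multiply both sides by (t - 6)(t - 5):
-5(t - 5) - 3(t - 6) = 3(t - 6)(t - 5).
Expand and collect terms: 3t² - 25t + 47 = 0.
By the quadratic formula, t = (25 ± √61) / 6, so t ≈ 5.4684 or t ≈ 2.865.
Neither value makes a denominator zero (t ≠ 6, t ≠ 5), so both are valid.

t = 2.865 or t = 5.4684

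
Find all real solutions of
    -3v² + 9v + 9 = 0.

Discriminant: (9)² − 4·(-3)·9 = 189.
Quadratic formula: v = (-9 ± √189) / (-6).
So v = 3/2 - √(21)/2 ≈ -0.7913 or v = 3/2 + √(21)/2 ≈ 3.7913.

v = -0.7913 or v = 3.7913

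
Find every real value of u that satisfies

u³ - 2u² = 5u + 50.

u = 5

Rearrange: u³ - 2u² - 5u - 50 = 0.
Possible rational roots are divisors of -50. Testing u = 5 gives 0, so (u - 5) is a factor.
Divide: u³ - 2u² - 5u - 50 = (u - 5)(u² + 3u + 10).
The quadratic u² + 3u + 10 has discriminant -31 < 0, so no further real roots.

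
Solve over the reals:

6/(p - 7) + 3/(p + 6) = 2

p = -4.804 or p = 10.304

Multiply both sides by (p - 7)(p + 6):
6(p + 6) + 3(p - 7) = 2(p - 7)(p + 6).
Expand and collect terms: 2p² - 11p - 99 = 0.
By the quadratic formula, p = (11 ± √913) / 4, so p ≈ 10.304 or p ≈ -4.804.
Neither value makes a denominator zero (p ≠ 7, p ≠ -6), so both are valid.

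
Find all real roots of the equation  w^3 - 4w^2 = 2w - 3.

w = -1 or w = 0.6972 or w = 4.3028

Rearrange: w^3 - 4w^2 - 2w + 3 = 0.
Possible rational roots are divisors of 3. Testing w = -1 gives 0, so (w + 1) is a factor.
Divide: w^3 - 4w^2 - 2w + 3 = (w + 1)(w^2 - 5w + 3).
Apply the quadratic formula to w^2 - 5w + 3 = 0: w = (5 +/- sqrt(13))/2, i.e. w ~= 4.3028 or w ~= 0.6972.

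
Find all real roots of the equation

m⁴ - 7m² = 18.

m = -3 or m = 3

Let u = m². The equation becomes u² - 7u - 18 = 0.
Factor: (u - 9)(u + 2) = 0, so u = 9 or u = -2.
m² = 9 gives m = ±3.
m² = -2 < 0 has no real solution.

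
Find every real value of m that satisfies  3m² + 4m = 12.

m = -2.7749 or m = 1.4415

Rearrange to standard form: 3m² + 4m - 12 = 0.
Discriminant: (4)² − 4·3·(-12) = 160.
Quadratic formula: m = (-4 ± √160) / 6.
So m = -2/3 + 2·√(10)/3 ≈ 1.4415 or m = -2·√(10)/3 - 2/3 ≈ -2.7749.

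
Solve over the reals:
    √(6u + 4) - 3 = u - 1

u = 0 or u = 2

Isolate the radical: √(6u + 4) = u + 2.
Square both sides: 6u + 4 = (u + 2)².
Expand and rearrange: u² - 2u = 0.
Solving gives u = 2 or u = 0.
Check each candidate in the original equation:
  u = 2: √(16) = 4, while u + 2 = 4 — valid.
  u = 0: √(4) = 2, while u + 2 = 2 — valid.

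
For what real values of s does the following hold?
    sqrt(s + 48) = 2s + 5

Square both sides: s + 48 = (2s + 5)^2.
Expand and rearrange: 4s^2 + 19s - 23 = 0.
Solving gives s = 1 or s = -5.75.
Check each candidate in the original equation:
  s = 1: sqrt(49) = 7, while 2s + 5 = 7 — valid.
  s = -5.75: sqrt(42.25) = 6.5, while 2s + 5 = -6.5 — extraneous.

s = 1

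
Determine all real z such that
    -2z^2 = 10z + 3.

Rearrange to standard form: -2z^2 - 10z - 3 = 0.
Discriminant: (-10)^2 - 4*(-2)*(-3) = 76.
Quadratic formula: z = (10 +/- sqrt(76)) / (-4).
So z = -5/2 - sqrt(19)/2 ~= -4.6794 or z = -5/2 + sqrt(19)/2 ~= -0.3206.

z = -4.6794 or z = -0.3206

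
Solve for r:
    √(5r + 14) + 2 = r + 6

Isolate the radical: √(5r + 14) = r + 4.
Square both sides: 5r + 14 = (r + 4)².
Expand and rearrange: r² + 3r + 2 = 0.
Solving gives r = -1 or r = -2.
Check each candidate in the original equation:
  r = -1: √(9) = 3, while r + 4 = 3 — valid.
  r = -2: √(4) = 2, while r + 4 = 2 — valid.

r = -2 or r = -1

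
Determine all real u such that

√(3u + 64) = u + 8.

u = 0

Square both sides: 3u + 64 = (u + 8)².
Expand and rearrange: u² + 13u = 0.
Solving gives u = 0 or u = -13.
Check each candidate in the original equation:
  u = 0: √(64) = 8, while u + 8 = 8 — valid.
  u = -13: √(25) = 5, while u + 8 = -5 — extraneous.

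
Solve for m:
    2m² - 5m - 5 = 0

Discriminant: (-5)² − 4·2·(-5) = 65.
Quadratic formula: m = (5 ± √65) / 4.
So m = 5/4 + √(65)/4 ≈ 3.2656 or m = 5/4 - √(65)/4 ≈ -0.7656.

m = -0.7656 or m = 3.2656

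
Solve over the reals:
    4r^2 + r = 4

r = -1.1328 or r = 0.8828

Rearrange to standard form: 4r^2 + r - 4 = 0.
Discriminant: (1)^2 - 4*4*(-4) = 65.
Quadratic formula: r = (-1 +/- sqrt(65)) / 8.
So r = -1/8 + sqrt(65)/8 ~= 0.8828 or r = -sqrt(65)/8 - 1/8 ~= -1.1328.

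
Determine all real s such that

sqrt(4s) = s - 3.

s = 9

Square both sides: 4s = (s - 3)^2.
Expand and rearrange: s^2 - 10s + 9 = 0.
Solving gives s = 9 or s = 1.
Check each candidate in the original equation:
  s = 9: sqrt(36) = 6, while s - 3 = 6 — valid.
  s = 1: sqrt(4) = 2, while s - 3 = -2 — extraneous.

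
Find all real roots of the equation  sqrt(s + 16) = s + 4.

s = 0

Square both sides: s + 16 = (s + 4)^2.
Expand and rearrange: s^2 + 7s = 0.
Solving gives s = 0 or s = -7.
Check each candidate in the original equation:
  s = 0: sqrt(16) = 4, while s + 4 = 4 — valid.
  s = -7: sqrt(9) = 3, while s + 4 = -3 — extraneous.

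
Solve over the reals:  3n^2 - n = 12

Rearrange to standard form: 3n^2 - n - 12 = 0.
Discriminant: (-1)^2 - 4*3*(-12) = 145.
Quadratic formula: n = (1 +/- sqrt(145)) / 6.
So n = 1/6 + sqrt(145)/6 ~= 2.1736 or n = 1/6 - sqrt(145)/6 ~= -1.8403.

n = -1.8403 or n = 2.1736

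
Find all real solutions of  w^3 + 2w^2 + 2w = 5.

w = 1

Rearrange: w^3 + 2w^2 + 2w - 5 = 0.
Possible rational roots are divisors of -5. Testing w = 1 gives 0, so (w - 1) is a factor.
Divide: w^3 + 2w^2 + 2w - 5 = (w - 1)(w^2 + 3w + 5).
The quadratic w^2 + 3w + 5 has discriminant -11 < 0, so no further real roots.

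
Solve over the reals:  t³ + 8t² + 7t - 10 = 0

t = -6.7417 or t = -2 or t = 0.7417

Possible rational roots are divisors of -10. Testing t = -2 gives 0, so (t + 2) is a factor.
Divide: t³ + 8t² + 7t - 10 = (t + 2)(t² + 6t - 5).
Apply the quadratic formula to t² + 6t - 5 = 0: t = (-6 ± √56)/2, i.e. t ≈ 0.7417 or t ≈ -6.7417.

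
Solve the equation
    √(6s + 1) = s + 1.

s = 0 or s = 4

Square both sides: 6s + 1 = (s + 1)².
Expand and rearrange: s² - 4s = 0.
Solving gives s = 4 or s = 0.
Check each candidate in the original equation:
  s = 4: √(25) = 5, while s + 1 = 5 — valid.
  s = 0: √(1) = 1, while s + 1 = 1 — valid.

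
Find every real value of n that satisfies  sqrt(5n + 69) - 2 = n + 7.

Isolate the radical: sqrt(5n + 69) = n + 9.
Square both sides: 5n + 69 = (n + 9)^2.
Expand and rearrange: n^2 + 13n + 12 = 0.
Solving gives n = -1 or n = -12.
Check each candidate in the original equation:
  n = -1: sqrt(64) = 8, while n + 9 = 8 — valid.
  n = -12: sqrt(9) = 3, while n + 9 = -3 — extraneous.

n = -1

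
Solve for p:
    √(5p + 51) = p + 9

Square both sides: 5p + 51 = (p + 9)².
Expand and rearrange: p² + 13p + 30 = 0.
Solving gives p = -3 or p = -10.
Check each candidate in the original equation:
  p = -3: √(36) = 6, while p + 9 = 6 — valid.
  p = -10: √(1) = 1, while p + 9 = -1 — extraneous.

p = -3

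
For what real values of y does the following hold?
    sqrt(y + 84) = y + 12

y = -3

Square both sides: y + 84 = (y + 12)^2.
Expand and rearrange: y^2 + 23y + 60 = 0.
Solving gives y = -3 or y = -20.
Check each candidate in the original equation:
  y = -3: sqrt(81) = 9, while y + 12 = 9 — valid.
  y = -20: sqrt(64) = 8, while y + 12 = -8 — extraneous.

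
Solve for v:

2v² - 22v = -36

v = 2 or v = 9

Bring every term to one side: 2v² - 22v + 36 = 0.
Factor: 2(v - 9)(v - 2) = 0.
So v = 9 or v = 2.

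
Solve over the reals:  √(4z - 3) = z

z = 1 or z = 3

Square both sides: 4z - 3 = (z)².
Expand and rearrange: z² - 4z + 3 = 0.
Solving gives z = 3 or z = 1.
Check each candidate in the original equation:
  z = 3: √(9) = 3, while z = 3 — valid.
  z = 1: √(1) = 1, while z = 1 — valid.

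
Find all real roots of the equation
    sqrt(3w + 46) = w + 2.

w = 6

Square both sides: 3w + 46 = (w + 2)^2.
Expand and rearrange: w^2 + w - 42 = 0.
Solving gives w = 6 or w = -7.
Check each candidate in the original equation:
  w = 6: sqrt(64) = 8, while w + 2 = 8 — valid.
  w = -7: sqrt(25) = 5, while w + 2 = -5 — extraneous.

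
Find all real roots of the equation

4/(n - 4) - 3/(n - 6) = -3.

Multiply both sides by (n - 4)(n - 6):
4(n - 6) - 3(n - 4) = -3(n - 4)(n - 6).
Expand and collect terms: -3n^2 + 29n - 60 = 0.
Factor or apply the quadratic formula: n = 3 or n = 6.6667.
Neither value makes a denominator zero (n != 4, n != 6), so both are valid.

n = 3 or n = 6.6667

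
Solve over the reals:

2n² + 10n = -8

n = -4 or n = -1

Bring every term to one side: 2n² + 10n + 8 = 0.
Factor: 2(n + 4)(n + 1) = 0.
So n = -4 or n = -1.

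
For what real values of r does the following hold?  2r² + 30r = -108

r = -9 or r = -6

Bring every term to one side: 2r² + 30r + 108 = 0.
Factor: 2(r + 9)(r + 6) = 0.
So r = -9 or r = -6.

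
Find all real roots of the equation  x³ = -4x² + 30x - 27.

Rearrange: x³ + 4x² - 30x + 27 = 0.
Possible rational roots are divisors of 27. Testing x = 3 gives 0, so (x - 3) is a factor.
Divide: x³ + 4x² - 30x + 27 = (x - 3)(x² + 7x - 9).
Apply the quadratic formula to x² + 7x - 9 = 0: x = (-7 ± √85)/2, i.e. x ≈ 1.1098 or x ≈ -8.1098.

x = -8.1098 or x = 1.1098 or x = 3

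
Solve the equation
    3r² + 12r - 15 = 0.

r = -5 or r = 1

Factor: 3(r - 1)(r + 5) = 0.
So r = 1 or r = -5.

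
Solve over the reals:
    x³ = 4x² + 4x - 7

Rearrange: x³ - 4x² - 4x + 7 = 0.
Possible rational roots are divisors of 7. Testing x = 1 gives 0, so (x - 1) is a factor.
Divide: x³ - 4x² - 4x + 7 = (x - 1)(x² - 3x - 7).
Apply the quadratic formula to x² - 3x - 7 = 0: x = (3 ± √37)/2, i.e. x ≈ 4.5414 or x ≈ -1.5414.

x = -1.5414 or x = 1 or x = 4.5414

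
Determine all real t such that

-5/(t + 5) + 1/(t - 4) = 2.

t = -7.3949 or t = 4.3949

Multiply both sides by (t + 5)(t - 4):
-5(t - 4) + (t + 5) = 2(t + 5)(t - 4).
Expand and collect terms: 2t^2 + 6t - 65 = 0.
By the quadratic formula, t = (-6 +/- sqrt(556)) / 4, so t ~= 4.3949 or t ~= -7.3949.
Neither value makes a denominator zero (t != -5, t != 4), so both are valid.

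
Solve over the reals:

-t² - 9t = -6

t = -9.6235 or t = 0.6235

Rearrange to standard form: -t² - 9t + 6 = 0.
Discriminant: (-9)² − 4·(-1)·6 = 105.
Quadratic formula: t = (9 ± √105) / (-2).
So t = -√(105)/2 - 9/2 ≈ -9.6235 or t = -9/2 + √(105)/2 ≈ 0.6235.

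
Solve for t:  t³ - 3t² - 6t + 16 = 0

t = -2.3723 or t = 2 or t = 3.3723

Possible rational roots are divisors of 16. Testing t = 2 gives 0, so (t - 2) is a factor.
Divide: t³ - 3t² - 6t + 16 = (t - 2)(t² - t - 8).
Apply the quadratic formula to t² - t - 8 = 0: t = (1 ± √33)/2, i.e. t ≈ 3.3723 or t ≈ -2.3723.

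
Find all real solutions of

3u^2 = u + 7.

u = -1.3699 or u = 1.7033

Rearrange to standard form: 3u^2 - u - 7 = 0.
Discriminant: (-1)^2 - 4*3*(-7) = 85.
Quadratic formula: u = (1 +/- sqrt(85)) / 6.
So u = 1/6 + sqrt(85)/6 ~= 1.7033 or u = 1/6 - sqrt(85)/6 ~= -1.3699.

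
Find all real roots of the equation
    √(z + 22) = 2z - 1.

z = 3

Square both sides: z + 22 = (2z - 1)².
Expand and rearrange: 4z² - 5z - 21 = 0.
Solving gives z = 3 or z = -1.75.
Check each candidate in the original equation:
  z = 3: √(25) = 5, while 2z - 1 = 5 — valid.
  z = -1.75: √(20.25) = 4.5, while 2z - 1 = -4.5 — extraneous.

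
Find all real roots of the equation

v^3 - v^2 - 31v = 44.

Rearrange: v^3 - v^2 - 31v - 44 = 0.
Possible rational roots are divisors of -44. Testing v = -4 gives 0, so (v + 4) is a factor.
Divide: v^3 - v^2 - 31v - 44 = (v + 4)(v^2 - 5v - 11).
Apply the quadratic formula to v^2 - 5v - 11 = 0: v = (5 +/- sqrt(69))/2, i.e. v ~= 6.6533 or v ~= -1.6533.

v = -4 or v = -1.6533 or v = 6.6533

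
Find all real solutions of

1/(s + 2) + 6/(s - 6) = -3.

s = -2.4369 or s = 4.1036

Multiply both sides by (s + 2)(s - 6):
(s - 6) + 6(s + 2) = -3(s + 2)(s - 6).
Expand and collect terms: -3s² + 5s + 30 = 0.
By the quadratic formula, s = (-5 ± √385) / -6, so s ≈ -2.4369 or s ≈ 4.1036.
Neither value makes a denominator zero (s ≠ -2, s ≠ 6), so both are valid.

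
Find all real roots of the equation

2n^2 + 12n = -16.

n = -4 or n = -2

Bring every term to one side: 2n^2 + 12n + 16 = 0.
Factor: 2(n + 2)(n + 4) = 0.
So n = -2 or n = -4.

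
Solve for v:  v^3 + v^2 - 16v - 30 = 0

v = -3 or v = -2.3166 or v = 4.3166

Possible rational roots are divisors of -30. Testing v = -3 gives 0, so (v + 3) is a factor.
Divide: v^3 + v^2 - 16v - 30 = (v + 3)(v^2 - 2v - 10).
Apply the quadratic formula to v^2 - 2v - 10 = 0: v = (2 +/- sqrt(44))/2, i.e. v ~= 4.3166 or v ~= -2.3166.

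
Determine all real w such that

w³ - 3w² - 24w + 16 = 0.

w = -4 or w = 0.6277 or w = 6.3723

Possible rational roots are divisors of 16. Testing w = -4 gives 0, so (w + 4) is a factor.
Divide: w³ - 3w² - 24w + 16 = (w + 4)(w² - 7w + 4).
Apply the quadratic formula to w² - 7w + 4 = 0: w = (7 ± √33)/2, i.e. w ≈ 6.3723 or w ≈ 0.6277.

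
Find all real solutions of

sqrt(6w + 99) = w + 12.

w = -3

Square both sides: 6w + 99 = (w + 12)^2.
Expand and rearrange: w^2 + 18w + 45 = 0.
Solving gives w = -3 or w = -15.
Check each candidate in the original equation:
  w = -3: sqrt(81) = 9, while w + 12 = 9 — valid.
  w = -15: sqrt(9) = 3, while w + 12 = -3 — extraneous.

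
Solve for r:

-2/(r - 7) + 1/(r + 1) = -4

r = -1.2357 or r = 7.4857

Multiply both sides by (r - 7)(r + 1):
-2(r + 1) + (r - 7) = -4(r - 7)(r + 1).
Expand and collect terms: -4r^2 + 25r + 37 = 0.
By the quadratic formula, r = (-25 +/- sqrt(1217)) / -8, so r ~= -1.2357 or r ~= 7.4857.
Neither value makes a denominator zero (r != 7, r != -1), so both are valid.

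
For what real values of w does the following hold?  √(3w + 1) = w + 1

w = 0 or w = 1

Square both sides: 3w + 1 = (w + 1)².
Expand and rearrange: w² - w = 0.
Solving gives w = 1 or w = 0.
Check each candidate in the original equation:
  w = 1: √(4) = 2, while w + 1 = 2 — valid.
  w = 0: √(1) = 1, while w + 1 = 1 — valid.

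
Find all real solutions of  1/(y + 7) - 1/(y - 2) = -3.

y = -7.3218 or y = 2.3218

Multiply both sides by (y + 7)(y - 2):
(y - 2) - (y + 7) = -3(y + 7)(y - 2).
Expand and collect terms: -3y^2 - 15y + 51 = 0.
By the quadratic formula, y = (15 +/- sqrt(837)) / -6, so y ~= -7.3218 or y ~= 2.3218.
Neither value makes a denominator zero (y != -7, y != 2), so both are valid.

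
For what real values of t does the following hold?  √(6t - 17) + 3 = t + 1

t = 3 or t = 7

Isolate the radical: √(6t - 17) = t - 2.
Square both sides: 6t - 17 = (t - 2)².
Expand and rearrange: t² - 10t + 21 = 0.
Solving gives t = 7 or t = 3.
Check each candidate in the original equation:
  t = 7: √(25) = 5, while t - 2 = 5 — valid.
  t = 3: √(1) = 1, while t - 2 = 1 — valid.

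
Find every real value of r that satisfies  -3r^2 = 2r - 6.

r = -1.7863 or r = 1.1196

Rearrange to standard form: -3r^2 - 2r + 6 = 0.
Discriminant: (-2)^2 - 4*(-3)*6 = 76.
Quadratic formula: r = (2 +/- sqrt(76)) / (-6).
So r = -sqrt(19)/3 - 1/3 ~= -1.7863 or r = -1/3 + sqrt(19)/3 ~= 1.1196.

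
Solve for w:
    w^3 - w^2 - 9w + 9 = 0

Possible rational roots are divisors of 9. Testing w = 3 gives 0, so (w - 3) is a factor.
Divide: w^3 - w^2 - 9w + 9 = (w - 3)(w^2 + 2w - 3).
Factor the quadratic: w = 1 or w = -3.

w = -3 or w = 1 or w = 3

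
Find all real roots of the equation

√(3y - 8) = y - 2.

Square both sides: 3y - 8 = (y - 2)².
Expand and rearrange: y² - 7y + 12 = 0.
Solving gives y = 4 or y = 3.
Check each candidate in the original equation:
  y = 4: √(4) = 2, while y - 2 = 2 — valid.
  y = 3: √(1) = 1, while y - 2 = 1 — valid.

y = 3 or y = 4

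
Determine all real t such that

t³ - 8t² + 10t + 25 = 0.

Possible rational roots are divisors of 25. Testing t = 5 gives 0, so (t - 5) is a factor.
Divide: t³ - 8t² + 10t + 25 = (t - 5)(t² - 3t - 5).
Apply the quadratic formula to t² - 3t - 5 = 0: t = (3 ± √29)/2, i.e. t ≈ 4.1926 or t ≈ -1.1926.

t = -1.1926 or t = 4.1926 or t = 5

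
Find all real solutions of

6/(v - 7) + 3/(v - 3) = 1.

Multiply both sides by (v - 7)(v - 3):
6(v - 3) + 3(v - 7) = (v - 7)(v - 3).
Expand and collect terms: v^2 - 19v + 60 = 0.
Factor or apply the quadratic formula: v = 15 or v = 4.
Neither value makes a denominator zero (v != 7, v != 3), so both are valid.

v = 4 or v = 15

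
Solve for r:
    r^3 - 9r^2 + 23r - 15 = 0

Possible rational roots are divisors of -15. Testing r = 5 gives 0, so (r - 5) is a factor.
Divide: r^3 - 9r^2 + 23r - 15 = (r - 5)(r^2 - 4r + 3).
Factor the quadratic: r = 3 or r = 1.

r = 1 or r = 3 or r = 5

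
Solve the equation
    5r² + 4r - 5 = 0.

Discriminant: (4)² − 4·5·(-5) = 116.
Quadratic formula: r = (-4 ± √116) / 10.
So r = -2/5 + √(29)/5 ≈ 0.677 or r = -√(29)/5 - 2/5 ≈ -1.477.

r = -1.477 or r = 0.677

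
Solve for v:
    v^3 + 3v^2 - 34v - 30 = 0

Possible rational roots are divisors of -30. Testing v = 5 gives 0, so (v - 5) is a factor.
Divide: v^3 + 3v^2 - 34v - 30 = (v - 5)(v^2 + 8v + 6).
Apply the quadratic formula to v^2 + 8v + 6 = 0: v = (-8 +/- sqrt(40))/2, i.e. v ~= -0.8377 or v ~= -7.1623.

v = -7.1623 or v = -0.8377 or v = 5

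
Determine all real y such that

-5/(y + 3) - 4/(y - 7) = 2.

y = -5.9564 or y = 5.4564

Multiply both sides by (y + 3)(y - 7):
-5(y - 7) - 4(y + 3) = 2(y + 3)(y - 7).
Expand and collect terms: 2y^2 + y - 65 = 0.
By the quadratic formula, y = (-1 +/- sqrt(521)) / 4, so y ~= 5.4564 or y ~= -5.9564.
Neither value makes a denominator zero (y != -3, y != 7), so both are valid.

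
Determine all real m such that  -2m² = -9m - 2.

Rearrange to standard form: -2m² + 9m + 2 = 0.
Discriminant: (9)² − 4·(-2)·2 = 97.
Quadratic formula: m = (-9 ± √97) / (-4).
So m = 9/4 - √(97)/4 ≈ -0.2122 or m = 9/4 + √(97)/4 ≈ 4.7122.

m = -0.2122 or m = 4.7122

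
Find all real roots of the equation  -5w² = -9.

w = -1.3416 or w = 1.3416

Rearrange to standard form: -5w² + 9 = 0.
Discriminant: (0)² − 4·(-5)·9 = 180.
Quadratic formula: w = (0 ± √180) / (-10).
So w = -3·√(5)/5 ≈ -1.3416 or w = 3·√(5)/5 ≈ 1.3416.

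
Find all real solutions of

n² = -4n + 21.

n = -7 or n = 3

Bring every term to one side: n² + 4n - 21 = 0.
Factor: (n + 7)(n - 3) = 0.
So n = -7 or n = 3.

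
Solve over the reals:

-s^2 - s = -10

Rearrange to standard form: -s^2 - s + 10 = 0.
Discriminant: (-1)^2 - 4*(-1)*10 = 41.
Quadratic formula: s = (1 +/- sqrt(41)) / (-2).
So s = -sqrt(41)/2 - 1/2 ~= -3.7016 or s = -1/2 + sqrt(41)/2 ~= 2.7016.

s = -3.7016 or s = 2.7016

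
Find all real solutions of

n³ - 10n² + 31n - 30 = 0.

n = 2 or n = 3 or n = 5

Possible rational roots are divisors of -30. Testing n = 5 gives 0, so (n - 5) is a factor.
Divide: n³ - 10n² + 31n - 30 = (n - 5)(n² - 5n + 6).
Factor the quadratic: n = 3 or n = 2.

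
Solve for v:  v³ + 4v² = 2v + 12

v = -3.6458 or v = -2 or v = 1.6458

Rearrange: v³ + 4v² - 2v - 12 = 0.
Possible rational roots are divisors of -12. Testing v = -2 gives 0, so (v + 2) is a factor.
Divide: v³ + 4v² - 2v - 12 = (v + 2)(v² + 2v - 6).
Apply the quadratic formula to v² + 2v - 6 = 0: v = (-2 ± √28)/2, i.e. v ≈ 1.6458 or v ≈ -3.6458.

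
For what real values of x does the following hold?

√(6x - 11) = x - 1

Square both sides: 6x - 11 = (x - 1)².
Expand and rearrange: x² - 8x + 12 = 0.
Solving gives x = 6 or x = 2.
Check each candidate in the original equation:
  x = 6: √(25) = 5, while x - 1 = 5 — valid.
  x = 2: √(1) = 1, while x - 1 = 1 — valid.

x = 2 or x = 6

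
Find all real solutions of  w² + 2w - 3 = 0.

Factor: (w + 3)(w - 1) = 0.
So w = -3 or w = 1.

w = -3 or w = 1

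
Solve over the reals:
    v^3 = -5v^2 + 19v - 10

Rearrange: v^3 + 5v^2 - 19v + 10 = 0.
Possible rational roots are divisors of 10. Testing v = 2 gives 0, so (v - 2) is a factor.
Divide: v^3 + 5v^2 - 19v + 10 = (v - 2)(v^2 + 7v - 5).
Apply the quadratic formula to v^2 + 7v - 5 = 0: v = (-7 +/- sqrt(69))/2, i.e. v ~= 0.6533 or v ~= -7.6533.

v = -7.6533 or v = 0.6533 or v = 2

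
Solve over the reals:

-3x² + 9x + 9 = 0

Discriminant: (9)² − 4·(-3)·9 = 189.
Quadratic formula: x = (-9 ± √189) / (-6).
So x = 3/2 - √(21)/2 ≈ -0.7913 or x = 3/2 + √(21)/2 ≈ 3.7913.

x = -0.7913 or x = 3.7913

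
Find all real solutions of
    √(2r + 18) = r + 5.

r = -1

Square both sides: 2r + 18 = (r + 5)².
Expand and rearrange: r² + 8r + 7 = 0.
Solving gives r = -1 or r = -7.
Check each candidate in the original equation:
  r = -1: √(16) = 4, while r + 5 = 4 — valid.
  r = -7: √(4) = 2, while r + 5 = -2 — extraneous.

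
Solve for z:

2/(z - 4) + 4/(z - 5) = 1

z = 4.2984 or z = 10.7016

Multiply both sides by (z - 4)(z - 5):
2(z - 5) + 4(z - 4) = (z - 4)(z - 5).
Expand and collect terms: z² - 15z + 46 = 0.
By the quadratic formula, z = (15 ± √41) / 2, so z ≈ 10.7016 or z ≈ 4.2984.
Neither value makes a denominator zero (z ≠ 4, z ≠ 5), so both are valid.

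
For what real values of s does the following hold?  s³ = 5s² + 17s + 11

s = -1.4721 or s = -1 or s = 7.4721

Rearrange: s³ - 5s² - 17s - 11 = 0.
Possible rational roots are divisors of -11. Testing s = -1 gives 0, so (s + 1) is a factor.
Divide: s³ - 5s² - 17s - 11 = (s + 1)(s² - 6s - 11).
Apply the quadratic formula to s² - 6s - 11 = 0: s = (6 ± √80)/2, i.e. s ≈ 7.4721 or s ≈ -1.4721.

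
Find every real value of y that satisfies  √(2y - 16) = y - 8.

Square both sides: 2y - 16 = (y - 8)².
Expand and rearrange: y² - 18y + 80 = 0.
Solving gives y = 10 or y = 8.
Check each candidate in the original equation:
  y = 10: √(4) = 2, while y - 8 = 2 — valid.
  y = 8: √(0) = 0, while y - 8 = 0 — valid.

y = 8 or y = 10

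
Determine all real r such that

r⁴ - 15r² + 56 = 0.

Let u = r². The equation becomes u² - 15u + 56 = 0.
Factor: (u - 7)(u - 8) = 0, so u = 7 or u = 8.
r² = 7 gives r = ±√(7) ≈ ±2.6458.
r² = 8 gives r = ±2·√(2) ≈ ±2.8284.

r = -2.8284 or r = -2.6458 or r = 2.6458 or r = 2.8284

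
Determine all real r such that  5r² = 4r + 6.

Rearrange to standard form: 5r² - 4r - 6 = 0.
Discriminant: (-4)² − 4·5·(-6) = 136.
Quadratic formula: r = (4 ± √136) / 10.
So r = 2/5 + √(34)/5 ≈ 1.5662 or r = 2/5 - √(34)/5 ≈ -0.7662.

r = -0.7662 or r = 1.5662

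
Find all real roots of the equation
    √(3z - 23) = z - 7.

z = 8 or z = 9

Square both sides: 3z - 23 = (z - 7)².
Expand and rearrange: z² - 17z + 72 = 0.
Solving gives z = 9 or z = 8.
Check each candidate in the original equation:
  z = 9: √(4) = 2, while z - 7 = 2 — valid.
  z = 8: √(1) = 1, while z - 7 = 1 — valid.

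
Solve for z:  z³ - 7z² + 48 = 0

Possible rational roots are divisors of 48. Testing z = 4 gives 0, so (z - 4) is a factor.
Divide: z³ - 7z² + 48 = (z - 4)(z² - 3z - 12).
Apply the quadratic formula to z² - 3z - 12 = 0: z = (3 ± √57)/2, i.e. z ≈ 5.2749 or z ≈ -2.2749.

z = -2.2749 or z = 4 or z = 5.2749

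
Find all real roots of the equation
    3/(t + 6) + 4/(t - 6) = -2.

Multiply both sides by (t + 6)(t - 6):
3(t - 6) + 4(t + 6) = -2(t + 6)(t - 6).
Expand and collect terms: -2t² - 7t + 66 = 0.
By the quadratic formula, t = (7 ± √577) / -4, so t ≈ -7.7552 or t ≈ 4.2552.
Neither value makes a denominator zero (t ≠ -6, t ≠ 6), so both are valid.

t = -7.7552 or t = 4.2552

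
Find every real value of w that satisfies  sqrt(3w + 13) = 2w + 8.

w = -3

Square both sides: 3w + 13 = (2w + 8)^2.
Expand and rearrange: 4w^2 + 29w + 51 = 0.
Solving gives w = -3 or w = -4.25.
Check each candidate in the original equation:
  w = -3: sqrt(4) = 2, while 2w + 8 = 2 — valid.
  w = -4.25: sqrt(0.25) = 0.5, while 2w + 8 = -0.5 — extraneous.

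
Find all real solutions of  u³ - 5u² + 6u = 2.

Rearrange: u³ - 5u² + 6u - 2 = 0.
Possible rational roots are divisors of -2. Testing u = 1 gives 0, so (u - 1) is a factor.
Divide: u³ - 5u² + 6u - 2 = (u - 1)(u² - 4u + 2).
Apply the quadratic formula to u² - 4u + 2 = 0: u = (4 ± √8)/2, i.e. u ≈ 3.4142 or u ≈ 0.5858.

u = 0.5858 or u = 1 or u = 3.4142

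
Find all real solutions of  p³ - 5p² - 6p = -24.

Rearrange: p³ - 5p² - 6p + 24 = 0.
Possible rational roots are divisors of 24. Testing p = 2 gives 0, so (p - 2) is a factor.
Divide: p³ - 5p² - 6p + 24 = (p - 2)(p² - 3p - 12).
Apply the quadratic formula to p² - 3p - 12 = 0: p = (3 ± √57)/2, i.e. p ≈ 5.2749 or p ≈ -2.2749.

p = -2.2749 or p = 2 or p = 5.2749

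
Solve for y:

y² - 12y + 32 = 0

y = 4 or y = 8

Factor: (y - 4)(y - 8) = 0.
So y = 4 or y = 8.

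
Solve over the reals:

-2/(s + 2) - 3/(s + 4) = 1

s = -8.3723 or s = -2.6277

Multiply both sides by (s + 2)(s + 4):
-2(s + 4) - 3(s + 2) = (s + 2)(s + 4).
Expand and collect terms: s^2 + 11s + 22 = 0.
By the quadratic formula, s = (-11 +/- sqrt(33)) / 2, so s ~= -2.6277 or s ~= -8.3723.
Neither value makes a denominator zero (s != -2, s != -4), so both are valid.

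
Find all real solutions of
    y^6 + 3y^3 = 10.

Let u = y^3. The equation becomes u^2 + 3u - 10 = 0.
Factor: (u + 5)(u - 2) = 0, so u = -5 or u = 2.
y^3 = -5 gives y = -(5)^(1/3) ~= -1.71.
y^3 = 2 gives y = (2)^(1/3) ~= 1.2599.

y = -1.71 or y = 1.2599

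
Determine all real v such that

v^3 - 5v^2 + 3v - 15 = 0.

Possible rational roots are divisors of -15. Testing v = 5 gives 0, so (v - 5) is a factor.
Divide: v^3 - 5v^2 + 3v - 15 = (v - 5)(v^2 + 3).
The quadratic v^2 + 3 has discriminant -12 < 0, so no further real roots.

v = 5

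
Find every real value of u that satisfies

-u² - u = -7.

u = -3.1926 or u = 2.1926

Rearrange to standard form: -u² - u + 7 = 0.
Discriminant: (-1)² − 4·(-1)·7 = 29.
Quadratic formula: u = (1 ± √29) / (-2).
So u = -√(29)/2 - 1/2 ≈ -3.1926 or u = -1/2 + √(29)/2 ≈ 2.1926.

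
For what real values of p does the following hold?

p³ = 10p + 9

Rearrange: p³ - 10p - 9 = 0.
Possible rational roots are divisors of -9. Testing p = -1 gives 0, so (p + 1) is a factor.
Divide: p³ - 10p - 9 = (p + 1)(p² - p - 9).
Apply the quadratic formula to p² - p - 9 = 0: p = (1 ± √37)/2, i.e. p ≈ 3.5414 or p ≈ -2.5414.

p = -2.5414 or p = -1 or p = 3.5414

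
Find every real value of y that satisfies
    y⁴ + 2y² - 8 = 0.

Let u = y². The equation becomes u² + 2u - 8 = 0.
Factor: (u + 4)(u - 2) = 0, so u = -4 or u = 2.
y² = -4 < 0 has no real solution.
y² = 2 gives y = ±√(2) ≈ ±1.4142.

y = -1.4142 or y = 1.4142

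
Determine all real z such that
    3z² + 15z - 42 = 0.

z = -7 or z = 2

Factor: 3(z - 2)(z + 7) = 0.
So z = 2 or z = -7.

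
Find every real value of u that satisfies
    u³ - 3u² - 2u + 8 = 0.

u = -1.5616 or u = 2 or u = 2.5616

Possible rational roots are divisors of 8. Testing u = 2 gives 0, so (u - 2) is a factor.
Divide: u³ - 3u² - 2u + 8 = (u - 2)(u² - u - 4).
Apply the quadratic formula to u² - u - 4 = 0: u = (1 ± √17)/2, i.e. u ≈ 2.5616 or u ≈ -1.5616.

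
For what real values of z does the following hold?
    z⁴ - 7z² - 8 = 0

z = -2.8284 or z = 2.8284

Let u = z². The equation becomes u² - 7u - 8 = 0.
Factor: (u + 1)(u - 8) = 0, so u = -1 or u = 8.
z² = -1 < 0 has no real solution.
z² = 8 gives z = ±2·√(2) ≈ ±2.8284.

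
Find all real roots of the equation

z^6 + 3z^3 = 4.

Let u = z^3. The equation becomes u^2 + 3u - 4 = 0.
Factor: (u - 1)(u + 4) = 0, so u = 1 or u = -4.
z^3 = 1 gives z = 1.
z^3 = -4 gives z = -(4)^(1/3) ~= -1.5874.

z = -1.5874 or z = 1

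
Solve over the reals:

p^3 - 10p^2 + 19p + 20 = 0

p = -0.7417 or p = 4 or p = 6.7417

Possible rational roots are divisors of 20. Testing p = 4 gives 0, so (p - 4) is a factor.
Divide: p^3 - 10p^2 + 19p + 20 = (p - 4)(p^2 - 6p - 5).
Apply the quadratic formula to p^2 - 6p - 5 = 0: p = (6 +/- sqrt(56))/2, i.e. p ~= 6.7417 or p ~= -0.7417.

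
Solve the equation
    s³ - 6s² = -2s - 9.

s = -1 or s = 1.6972 or s = 5.3028

Rearrange: s³ - 6s² + 2s + 9 = 0.
Possible rational roots are divisors of 9. Testing s = -1 gives 0, so (s + 1) is a factor.
Divide: s³ - 6s² + 2s + 9 = (s + 1)(s² - 7s + 9).
Apply the quadratic formula to s² - 7s + 9 = 0: s = (7 ± √13)/2, i.e. s ≈ 5.3028 or s ≈ 1.6972.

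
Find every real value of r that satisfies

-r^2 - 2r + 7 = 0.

r = -3.8284 or r = 1.8284

Discriminant: (-2)^2 - 4*(-1)*7 = 32.
Quadratic formula: r = (2 +/- sqrt(32)) / (-2).
So r = -2*sqrt(2) - 1 ~= -3.8284 or r = -1 + 2*sqrt(2) ~= 1.8284.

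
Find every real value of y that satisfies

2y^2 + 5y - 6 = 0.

Discriminant: (5)^2 - 4*2*(-6) = 73.
Quadratic formula: y = (-5 +/- sqrt(73)) / 4.
So y = -5/4 + sqrt(73)/4 ~= 0.886 or y = -sqrt(73)/4 - 5/4 ~= -3.386.

y = -3.386 or y = 0.886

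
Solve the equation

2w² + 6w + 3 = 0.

w = -2.366 or w = -0.634

Discriminant: (6)² − 4·2·3 = 12.
Quadratic formula: w = (-6 ± √12) / 4.
So w = -3/2 + √(3)/2 ≈ -0.634 or w = -3/2 - √(3)/2 ≈ -2.366.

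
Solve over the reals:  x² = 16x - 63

x = 7 or x = 9

Bring every term to one side: x² - 16x + 63 = 0.
Factor: (x - 9)(x - 7) = 0.
So x = 9 or x = 7.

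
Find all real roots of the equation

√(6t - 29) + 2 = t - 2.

t = 5 or t = 9

Isolate the radical: √(6t - 29) = t - 4.
Square both sides: 6t - 29 = (t - 4)².
Expand and rearrange: t² - 14t + 45 = 0.
Solving gives t = 9 or t = 5.
Check each candidate in the original equation:
  t = 9: √(25) = 5, while t - 4 = 5 — valid.
  t = 5: √(1) = 1, while t - 4 = 1 — valid.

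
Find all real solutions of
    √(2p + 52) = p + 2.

p = 6

Square both sides: 2p + 52 = (p + 2)².
Expand and rearrange: p² + 2p - 48 = 0.
Solving gives p = 6 or p = -8.
Check each candidate in the original equation:
  p = 6: √(64) = 8, while p + 2 = 8 — valid.
  p = -8: √(36) = 6, while p + 2 = -6 — extraneous.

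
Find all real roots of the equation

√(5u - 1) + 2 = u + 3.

Isolate the radical: √(5u - 1) = u + 1.
Square both sides: 5u - 1 = (u + 1)².
Expand and rearrange: u² - 3u + 2 = 0.
Solving gives u = 2 or u = 1.
Check each candidate in the original equation:
  u = 2: √(9) = 3, while u + 1 = 3 — valid.
  u = 1: √(4) = 2, while u + 1 = 2 — valid.

u = 1 or u = 2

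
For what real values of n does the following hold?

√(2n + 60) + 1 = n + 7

Isolate the radical: √(2n + 60) = n + 6.
Square both sides: 2n + 60 = (n + 6)².
Expand and rearrange: n² + 10n - 24 = 0.
Solving gives n = 2 or n = -12.
Check each candidate in the original equation:
  n = 2: √(64) = 8, while n + 6 = 8 — valid.
  n = -12: √(36) = 6, while n + 6 = -6 — extraneous.

n = 2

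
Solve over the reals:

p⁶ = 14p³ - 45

Let u = p³. The equation becomes u² - 14u + 45 = 0.
Factor: (u - 9)(u - 5) = 0, so u = 9 or u = 5.
p³ = 9 gives p = ∛(9) ≈ 2.0801.
p³ = 5 gives p = ∛(5) ≈ 1.71.

p = 1.71 or p = 2.0801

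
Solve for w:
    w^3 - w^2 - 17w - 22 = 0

w = -2.1401 or w = -2 or w = 5.1401

Possible rational roots are divisors of -22. Testing w = -2 gives 0, so (w + 2) is a factor.
Divide: w^3 - w^2 - 17w - 22 = (w + 2)(w^2 - 3w - 11).
Apply the quadratic formula to w^2 - 3w - 11 = 0: w = (3 +/- sqrt(53))/2, i.e. w ~= 5.1401 or w ~= -2.1401.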